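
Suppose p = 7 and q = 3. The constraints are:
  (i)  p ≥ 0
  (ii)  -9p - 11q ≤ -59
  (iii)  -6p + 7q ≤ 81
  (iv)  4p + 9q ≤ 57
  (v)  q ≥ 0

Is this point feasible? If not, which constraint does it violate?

(i): 7 ≥ 0 ✓
(ii): -96 ≤ -59 ✓
(iii): -21 ≤ 81 ✓
(iv): 55 ≤ 57 ✓
(v): 3 ≥ 0 ✓

feasible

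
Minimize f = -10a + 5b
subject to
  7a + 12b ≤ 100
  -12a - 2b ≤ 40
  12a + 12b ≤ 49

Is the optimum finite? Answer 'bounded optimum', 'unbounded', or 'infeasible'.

unbounded

From the feasible point (-289/60, 89/10), moving in the direction (12, -12) keeps every constraint satisfied while f decreases without bound.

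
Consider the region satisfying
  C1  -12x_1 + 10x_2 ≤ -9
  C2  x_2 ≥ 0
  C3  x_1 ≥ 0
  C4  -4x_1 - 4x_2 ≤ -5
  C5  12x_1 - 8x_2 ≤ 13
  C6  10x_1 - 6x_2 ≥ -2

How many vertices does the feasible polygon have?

3

The feasible vertices (each the meet of two boundaries and inside every other half-plane) are:
  (43/44, 3/11)
  (29/12, 2)
  (23/20, 1/10)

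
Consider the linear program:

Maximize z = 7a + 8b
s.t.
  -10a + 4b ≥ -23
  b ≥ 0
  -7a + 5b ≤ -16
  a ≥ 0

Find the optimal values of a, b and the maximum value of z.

Feasible corners and z = 7a + 8b:
  (23/10, 0) → z = 161/10
  (51/22, 1/22) → z = 365/22
  (16/7, 0) → z = 16

At the optimal vertex, -10a + 4b = -23 and -7a + 5b = -16.
Solving simultaneously gives a = 51/22, b = 1/22.

a = 51/22, b = 1/22, maximum z = 365/22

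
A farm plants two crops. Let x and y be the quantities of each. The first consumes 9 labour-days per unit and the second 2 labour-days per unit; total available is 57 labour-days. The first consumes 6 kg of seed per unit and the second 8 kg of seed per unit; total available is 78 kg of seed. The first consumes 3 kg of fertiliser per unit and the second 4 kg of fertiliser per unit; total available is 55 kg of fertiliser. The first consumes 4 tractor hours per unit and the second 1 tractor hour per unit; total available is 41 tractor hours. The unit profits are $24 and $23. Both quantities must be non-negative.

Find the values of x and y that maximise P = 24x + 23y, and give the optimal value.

Feasible corners and P = 24x + 23y:
  (0, 0) → P = 0
  (0, 39/4) → P = 897/4
  (19/3, 0) → P = 152
  (5, 6) → P = 258

At the optimal vertex, 9x + 2y = 57 and 6x + 8y = 78.
Solving simultaneously gives x = 5, y = 6.

x = 5, y = 6, maximum P = 258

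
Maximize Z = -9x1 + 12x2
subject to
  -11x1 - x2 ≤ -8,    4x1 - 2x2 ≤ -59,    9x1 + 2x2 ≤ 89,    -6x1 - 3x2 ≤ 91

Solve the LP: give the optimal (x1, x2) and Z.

x1 = -73/13, x2 = 907/13, maximum Z = 11541/13

Vertices and Z = -9x1 + 12x2:
  (-43/26, 681/26) → Z = 8559/26
  (-73/13, 907/13) → Z = 11541/13
  (30/13, 887/26) → Z = 5052/13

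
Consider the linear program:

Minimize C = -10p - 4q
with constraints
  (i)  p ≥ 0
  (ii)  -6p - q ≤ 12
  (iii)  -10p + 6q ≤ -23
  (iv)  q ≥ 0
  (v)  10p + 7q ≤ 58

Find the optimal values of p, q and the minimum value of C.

p = 29/5, q = 0, minimum C = -58

Corner points and C = -10p - 4q:
  (23/10, 0) → C = -23
  (509/130, 35/13) → C = -649/13
  (29/5, 0) → C = -58

The binding constraints are q = 0 and 10p + 7q = 58.
Solving simultaneously gives p = 29/5, q = 0.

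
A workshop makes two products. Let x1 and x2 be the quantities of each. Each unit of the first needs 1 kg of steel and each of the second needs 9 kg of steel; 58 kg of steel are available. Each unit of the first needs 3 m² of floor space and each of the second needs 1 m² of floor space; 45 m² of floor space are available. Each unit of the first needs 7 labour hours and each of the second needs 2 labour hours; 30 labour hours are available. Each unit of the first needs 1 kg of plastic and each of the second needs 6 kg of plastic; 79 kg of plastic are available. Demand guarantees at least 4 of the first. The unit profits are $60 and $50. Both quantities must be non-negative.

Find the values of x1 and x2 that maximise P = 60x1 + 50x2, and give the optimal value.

x1 = 4, x2 = 1, maximum P = 290

Corner points and P = 60x1 + 50x2:
  (30/7, 0) → P = 1800/7
  (4, 0) → P = 240
  (4, 1) → P = 290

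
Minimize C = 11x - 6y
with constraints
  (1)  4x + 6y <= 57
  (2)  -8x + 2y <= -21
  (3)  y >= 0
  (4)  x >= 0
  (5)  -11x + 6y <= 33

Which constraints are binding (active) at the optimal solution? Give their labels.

Extreme points and C = 11x - 6y:
  (30/7, 93/14) → C = 51/7
  (57/4, 0) → C = 627/4
  (21/8, 0) → C = 231/8

The minimum is at (30/7, 93/14). Substituting into each constraint, equality holds for (1) and (2); the remaining constraints have slack.

(1) and (2)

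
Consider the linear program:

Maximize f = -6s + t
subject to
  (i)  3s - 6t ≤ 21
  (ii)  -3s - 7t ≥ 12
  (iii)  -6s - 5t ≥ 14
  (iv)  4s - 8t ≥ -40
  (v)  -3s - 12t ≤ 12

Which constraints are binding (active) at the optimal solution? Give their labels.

(iv) and (v)

Extreme points and f = -6s + t:
  (-94/13, 18/13) → f = 582/13
  (-4, 0) → f = 24
  (-8, 1) → f = 49

The maximum is at (-8, 1). Substituting into each constraint, equality holds for (iv) and (v); the remaining constraints have slack.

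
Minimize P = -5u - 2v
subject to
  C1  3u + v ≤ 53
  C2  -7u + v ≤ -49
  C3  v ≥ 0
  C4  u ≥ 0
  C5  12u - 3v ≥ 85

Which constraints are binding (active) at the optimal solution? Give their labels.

C1 and C5

Corner points and P = -5u - 2v:
  (53/3, 0) → P = -265/3
  (244/21, 127/7) → P = -1982/21
  (85/12, 0) → P = -425/12

The minimum is at (244/21, 127/7). Substituting into each constraint, equality holds for C1 and C5; the remaining constraints have slack.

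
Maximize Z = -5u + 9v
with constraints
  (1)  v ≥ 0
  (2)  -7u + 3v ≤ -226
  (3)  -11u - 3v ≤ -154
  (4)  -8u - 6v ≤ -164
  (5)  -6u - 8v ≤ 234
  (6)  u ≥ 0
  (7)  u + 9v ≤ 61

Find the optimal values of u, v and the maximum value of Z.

Corner points and Z = -5u + 9v:
  (226/7, 0) → Z = -1130/7
  (61, 0) → Z = -305
  (739/22, 67/22) → Z = -1546/11

The optimum lies where -7u + 3v = -226 and u + 9v = 61.
Solving simultaneously gives u = 739/22, v = 67/22.

u = 739/22, v = 67/22, maximum Z = -1546/11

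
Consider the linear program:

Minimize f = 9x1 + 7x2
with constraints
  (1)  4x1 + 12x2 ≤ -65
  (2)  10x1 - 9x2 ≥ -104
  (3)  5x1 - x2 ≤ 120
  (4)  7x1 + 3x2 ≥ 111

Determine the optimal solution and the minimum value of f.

Corner points and f = 9x1 + 7x2:
  (1375/64, -805/64) → f = 1685/16
  (509/24, -899/72) → f = 3725/36
  (471/22, -285/22) → f = 102

x1 = 471/22, x2 = -285/22, minimum f = 102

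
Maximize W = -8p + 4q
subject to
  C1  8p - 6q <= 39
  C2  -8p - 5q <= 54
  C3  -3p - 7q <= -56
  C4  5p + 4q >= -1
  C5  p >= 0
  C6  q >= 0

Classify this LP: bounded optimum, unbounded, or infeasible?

unbounded

From the feasible point (609/74, 331/74), moving in the direction (0, 1) keeps every constraint satisfied while W increases without bound.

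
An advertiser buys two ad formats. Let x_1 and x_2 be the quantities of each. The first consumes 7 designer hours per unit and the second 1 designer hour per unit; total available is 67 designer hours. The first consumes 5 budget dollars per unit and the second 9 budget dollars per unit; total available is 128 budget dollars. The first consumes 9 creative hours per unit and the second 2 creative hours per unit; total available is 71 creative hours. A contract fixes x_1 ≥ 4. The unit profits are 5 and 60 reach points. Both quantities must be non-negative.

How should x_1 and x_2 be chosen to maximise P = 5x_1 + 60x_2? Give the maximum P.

The optimum lies where 5x_1 + 9x_2 = 128 and x_1 = 4.
Solving simultaneously gives x_1 = 4, x_2 = 12.

x_1 = 4, x_2 = 12, maximum P = 740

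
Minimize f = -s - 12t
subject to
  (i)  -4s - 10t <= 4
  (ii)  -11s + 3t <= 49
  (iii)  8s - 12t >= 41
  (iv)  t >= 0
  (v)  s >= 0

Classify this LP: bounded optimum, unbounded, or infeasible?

unbounded

From the feasible point (41/8, 0), moving in the direction (12, 8) keeps every constraint satisfied while f decreases without bound.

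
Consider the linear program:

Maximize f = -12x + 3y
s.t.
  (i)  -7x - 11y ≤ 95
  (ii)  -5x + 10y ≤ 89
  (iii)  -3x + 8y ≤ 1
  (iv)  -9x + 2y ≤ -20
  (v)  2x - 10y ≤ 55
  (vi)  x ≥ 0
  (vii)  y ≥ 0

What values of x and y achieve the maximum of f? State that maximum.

x = 27/11, y = 23/22, maximum f = -579/22

Vertices and f = -12x + 3y:
  (27/11, 23/22) → f = -579/22
  (20/9, 0) → f = -80/3
  (55/2, 0) → f = -330
The feasible region is unbounded (it extends along (5, 1), (8, 3)), but f strictly decreases along every unbounded feasible direction, so there is no improving ray and the maximum is attained at a vertex.

The binding constraints are -3x + 8y = 1 and -9x + 2y = -20.
Solving simultaneously gives x = 27/11, y = 23/22.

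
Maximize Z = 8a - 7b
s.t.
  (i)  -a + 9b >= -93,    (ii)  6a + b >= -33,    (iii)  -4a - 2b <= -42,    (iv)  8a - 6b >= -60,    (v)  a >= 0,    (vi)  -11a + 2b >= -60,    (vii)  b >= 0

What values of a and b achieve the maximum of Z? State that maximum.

a = 34/5, b = 37/5, maximum Z = 13/5

Vertices and Z = 8a - 7b:
  (33/10, 72/5) → Z = -372/5
  (34/5, 37/5) → Z = 13/5
  (48/5, 114/5) → Z = -414/5

The optimum lies where -4a - 2b = -42 and -11a + 2b = -60.
Solving simultaneously gives a = 34/5, b = 37/5.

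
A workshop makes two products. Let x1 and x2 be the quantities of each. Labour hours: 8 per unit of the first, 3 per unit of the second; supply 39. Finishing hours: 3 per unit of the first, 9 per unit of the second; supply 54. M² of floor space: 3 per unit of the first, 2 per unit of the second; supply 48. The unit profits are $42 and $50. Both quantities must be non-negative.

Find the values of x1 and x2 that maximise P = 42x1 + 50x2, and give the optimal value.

Feasible corners and P = 42x1 + 50x2:
  (0, 0) → P = 0
  (0, 6) → P = 300
  (39/8, 0) → P = 819/4
  (3, 5) → P = 376

x1 = 3, x2 = 5, maximum P = 376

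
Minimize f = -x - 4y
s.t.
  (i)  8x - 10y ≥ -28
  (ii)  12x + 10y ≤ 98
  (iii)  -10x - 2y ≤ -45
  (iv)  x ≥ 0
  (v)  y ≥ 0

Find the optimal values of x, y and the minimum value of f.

Feasible corners and f = -x - 4y:
  (7/2, 28/5) → f = -259/10
  (197/58, 160/29) → f = -1477/58
  (49/6, 0) → f = -49/6
  (9/2, 0) → f = -9/2

The binding constraints are 8x - 10y = -28 and 12x + 10y = 98.
Solving simultaneously gives x = 7/2, y = 28/5.

x = 7/2, y = 28/5, minimum f = -259/10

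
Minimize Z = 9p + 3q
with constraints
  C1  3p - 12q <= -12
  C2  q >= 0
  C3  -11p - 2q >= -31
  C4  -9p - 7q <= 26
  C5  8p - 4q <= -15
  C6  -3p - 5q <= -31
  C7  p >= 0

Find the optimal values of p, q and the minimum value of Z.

Extreme points and Z = 9p + 3q:
  (47/30, 413/60) → Z = 139/4
  (0, 31/2) → Z = 93/2
  (49/52, 293/52) → Z = 330/13
  (0, 31/5) → Z = 93/5

The optimum lies where -3p - 5q = -31 and p = 0.
Solving simultaneously gives p = 0, q = 31/5.

p = 0, q = 31/5, minimum Z = 93/5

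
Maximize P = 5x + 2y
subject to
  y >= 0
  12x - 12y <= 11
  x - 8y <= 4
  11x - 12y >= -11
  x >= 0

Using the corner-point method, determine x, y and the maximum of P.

x = 22, y = 253/12, maximum P = 913/6

At the optimal vertex, 12x - 12y = 11 and 11x - 12y = -11.
Solving simultaneously gives x = 22, y = 253/12.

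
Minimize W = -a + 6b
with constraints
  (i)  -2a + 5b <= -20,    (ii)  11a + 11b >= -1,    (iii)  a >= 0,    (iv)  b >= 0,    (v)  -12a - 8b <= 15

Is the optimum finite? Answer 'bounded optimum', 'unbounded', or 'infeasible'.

From the feasible point (10, 0), moving in the direction (1, 0) keeps every constraint satisfied while W decreases without bound.

unbounded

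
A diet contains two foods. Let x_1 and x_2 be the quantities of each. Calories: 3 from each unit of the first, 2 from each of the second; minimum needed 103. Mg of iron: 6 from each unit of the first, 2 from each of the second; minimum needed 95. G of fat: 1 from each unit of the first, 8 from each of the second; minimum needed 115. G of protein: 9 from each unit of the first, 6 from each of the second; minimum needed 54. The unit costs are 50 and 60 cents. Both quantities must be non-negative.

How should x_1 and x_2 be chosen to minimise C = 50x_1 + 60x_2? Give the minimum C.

The feasible region is unbounded (it extends along (0, 1), (1, 0)), but C strictly increases along every unbounded feasible direction, so there is no improving ray and the minimum is attained at a vertex.

x_1 = 27, x_2 = 11, minimum C = 2010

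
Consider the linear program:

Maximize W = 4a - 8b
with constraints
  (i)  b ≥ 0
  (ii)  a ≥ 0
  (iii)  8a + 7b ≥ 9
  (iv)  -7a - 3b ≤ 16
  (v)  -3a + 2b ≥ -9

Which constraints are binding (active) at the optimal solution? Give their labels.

(i) and (v)

Vertices and W = 4a - 8b:
  (9/8, 0) → W = 9/2
  (3, 0) → W = 12
  (0, 9/7) → W = -72/7
The feasible region is unbounded (it extends along (0, 1), (2, 3)), but W strictly decreases along every unbounded feasible direction, so there is no improving ray and the maximum is attained at a vertex.

The maximum is at (3, 0). Substituting into each constraint, equality holds for (i) and (v); the remaining constraints have slack.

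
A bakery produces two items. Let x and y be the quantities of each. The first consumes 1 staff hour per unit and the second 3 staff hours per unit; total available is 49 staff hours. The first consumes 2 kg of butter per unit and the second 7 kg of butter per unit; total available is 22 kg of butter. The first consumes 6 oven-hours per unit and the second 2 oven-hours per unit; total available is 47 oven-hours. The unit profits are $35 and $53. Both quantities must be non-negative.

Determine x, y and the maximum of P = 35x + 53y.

At the optimal vertex, 2x + 7y = 22 and 6x + 2y = 47.
Solving simultaneously gives x = 15/2, y = 1.

x = 15/2, y = 1, maximum P = 631/2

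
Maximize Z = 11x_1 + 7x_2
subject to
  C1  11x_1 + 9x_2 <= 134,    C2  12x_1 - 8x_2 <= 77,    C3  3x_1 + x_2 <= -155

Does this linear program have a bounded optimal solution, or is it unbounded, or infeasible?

bounded optimum

Vertices and Z = 11x_1 + 7x_2:
  (-1529/16, 2107/16) → Z = -1035/8
  (-1163/36, -697/12) → Z = -13715/18
The feasible region has finitely many vertices and no improving ray; the maximum is -1035/8 at (-1529/16, 2107/16).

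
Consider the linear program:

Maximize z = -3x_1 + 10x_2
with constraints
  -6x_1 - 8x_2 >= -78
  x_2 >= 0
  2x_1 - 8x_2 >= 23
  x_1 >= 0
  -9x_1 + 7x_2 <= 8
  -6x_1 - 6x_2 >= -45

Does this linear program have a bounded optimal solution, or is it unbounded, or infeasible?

The boundaries -6x_1 - 8x_2 = -78 and x_2 = 0 meet at (13, 0), but that point violates -6x_1 - 6x_2 ≥ -45. Every candidate vertex is excluded by some other constraint, so the feasible region is empty.

infeasible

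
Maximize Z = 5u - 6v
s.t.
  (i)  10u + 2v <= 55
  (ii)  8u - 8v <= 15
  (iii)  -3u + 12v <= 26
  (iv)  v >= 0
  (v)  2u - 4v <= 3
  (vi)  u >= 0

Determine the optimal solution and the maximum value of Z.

u = 9/4, v = 3/8, maximum Z = 9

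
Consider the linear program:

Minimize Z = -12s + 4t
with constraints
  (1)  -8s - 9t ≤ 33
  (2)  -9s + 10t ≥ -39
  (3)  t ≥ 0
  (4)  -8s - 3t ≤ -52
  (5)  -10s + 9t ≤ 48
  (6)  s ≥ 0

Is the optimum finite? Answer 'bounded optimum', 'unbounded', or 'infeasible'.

From the feasible point (637/107, 156/107), moving in the direction (9, 10) keeps every constraint satisfied while Z decreases without bound.

unbounded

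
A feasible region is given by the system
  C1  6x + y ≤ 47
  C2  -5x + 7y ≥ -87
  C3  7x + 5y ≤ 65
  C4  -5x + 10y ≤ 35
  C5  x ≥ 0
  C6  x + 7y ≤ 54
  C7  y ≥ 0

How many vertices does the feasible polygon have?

The feasible vertices (each the meet of two boundaries and inside every other half-plane) are:
  (170/23, 61/23)
  (47/6, 0)
  (5, 6)
  (0, 7/2)
  (0, 0)

5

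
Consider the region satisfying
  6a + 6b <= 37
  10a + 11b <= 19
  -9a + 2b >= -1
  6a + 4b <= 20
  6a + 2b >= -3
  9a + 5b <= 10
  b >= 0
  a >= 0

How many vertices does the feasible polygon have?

Intersecting each pair of boundary lines and keeping only the points that satisfy every inequality leaves:
  (15/49, 71/49)
  (0, 19/11)
  (25/63, 9/7)
  (1/9, 0)
  (0, 0)

5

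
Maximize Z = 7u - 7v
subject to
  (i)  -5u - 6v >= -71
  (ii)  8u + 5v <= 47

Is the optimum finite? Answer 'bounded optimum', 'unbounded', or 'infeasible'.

From the feasible point (-73/23, 333/23), moving in the direction (5, -8) keeps every constraint satisfied while Z increases without bound.

unbounded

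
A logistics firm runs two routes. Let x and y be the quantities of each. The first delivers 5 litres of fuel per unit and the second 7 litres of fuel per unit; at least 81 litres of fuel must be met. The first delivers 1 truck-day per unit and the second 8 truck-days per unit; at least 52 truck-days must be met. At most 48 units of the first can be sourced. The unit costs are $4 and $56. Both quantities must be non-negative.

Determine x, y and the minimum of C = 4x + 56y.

Feasible corners and C = 4x + 56y:
  (0, 81/7) → C = 648
  (284/33, 179/33) → C = 3720/11
  (48, 1/2) → C = 220
The feasible region is unbounded (it extends along (0, 1)), but C strictly increases along every unbounded feasible direction, so there is no improving ray and the minimum is attained at a vertex.

x = 48, y = 1/2, minimum C = 220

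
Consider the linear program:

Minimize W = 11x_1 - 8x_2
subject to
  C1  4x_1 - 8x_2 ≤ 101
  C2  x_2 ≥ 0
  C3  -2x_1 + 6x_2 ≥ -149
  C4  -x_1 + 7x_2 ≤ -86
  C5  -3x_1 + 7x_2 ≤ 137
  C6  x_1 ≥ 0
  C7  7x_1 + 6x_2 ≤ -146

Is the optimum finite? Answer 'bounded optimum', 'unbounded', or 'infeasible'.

The boundaries x_1 = 0 and 7x_1 + 6x_2 = -146 meet at (0, -73/3), but that point violates 4x_1 - 8x_2 ≤ 101. Every candidate vertex is excluded by some other constraint, so the feasible region is empty.

infeasible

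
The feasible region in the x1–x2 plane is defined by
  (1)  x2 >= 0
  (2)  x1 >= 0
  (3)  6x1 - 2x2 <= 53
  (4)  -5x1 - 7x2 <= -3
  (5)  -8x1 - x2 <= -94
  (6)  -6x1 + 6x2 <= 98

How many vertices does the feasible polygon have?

Pairwise boundary intersections that survive every other constraint:
  (241/22, 70/11)
  (257/12, 151/4)
  (233/27, 674/27)

3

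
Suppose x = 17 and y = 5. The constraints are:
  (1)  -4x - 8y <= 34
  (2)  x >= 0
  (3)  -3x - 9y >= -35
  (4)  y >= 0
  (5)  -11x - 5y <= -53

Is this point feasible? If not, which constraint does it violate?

not feasible — violates (3)

Constraint (3): -3x - 9y = -96, which is not ≥ -35. All other constraints are satisfied.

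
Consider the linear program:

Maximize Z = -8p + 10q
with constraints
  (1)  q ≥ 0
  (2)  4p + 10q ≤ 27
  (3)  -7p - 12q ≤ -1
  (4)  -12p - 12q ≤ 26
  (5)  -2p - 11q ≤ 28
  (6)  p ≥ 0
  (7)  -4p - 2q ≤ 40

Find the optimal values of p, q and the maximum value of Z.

Vertices and Z = -8p + 10q:
  (27/4, 0) → Z = -54
  (1/7, 0) → Z = -8/7
  (0, 27/10) → Z = 27
  (0, 1/12) → Z = 5/6

The optimum lies where 4p + 10q = 27 and p = 0.
Solving simultaneously gives p = 0, q = 27/10.

p = 0, q = 27/10, maximum Z = 27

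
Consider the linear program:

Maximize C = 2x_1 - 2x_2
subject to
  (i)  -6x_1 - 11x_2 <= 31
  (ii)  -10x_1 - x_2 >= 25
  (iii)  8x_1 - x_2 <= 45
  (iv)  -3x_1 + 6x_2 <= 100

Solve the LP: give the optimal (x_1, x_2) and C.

At the optimal vertex, -6x_1 - 11x_2 = 31 and -10x_1 - x_2 = 25.
Solving simultaneously gives x_1 = -61/26, x_2 = -20/13.

x_1 = -61/26, x_2 = -20/13, maximum C = -21/13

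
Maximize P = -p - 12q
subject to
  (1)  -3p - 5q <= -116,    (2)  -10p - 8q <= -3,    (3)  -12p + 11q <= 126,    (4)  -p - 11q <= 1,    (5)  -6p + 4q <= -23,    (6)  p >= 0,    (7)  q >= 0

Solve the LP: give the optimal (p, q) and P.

Vertices and P = -p - 12q:
  (193/14, 209/14) → P = -2701/14
  (116/3, 0) → P = -116/3
  (757/18, 172/3) → P = -13141/18
The feasible region is unbounded (it extends along (11, 12), (1, 0)), but P strictly decreases along every unbounded feasible direction, so there is no improving ray and the maximum is attained at a vertex.

p = 116/3, q = 0, maximum P = -116/3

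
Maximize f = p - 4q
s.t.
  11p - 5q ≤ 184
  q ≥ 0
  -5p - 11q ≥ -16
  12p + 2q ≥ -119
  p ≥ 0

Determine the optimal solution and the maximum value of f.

p = 16/5, q = 0, maximum f = 16/5

Extreme points and f = p - 4q:
  (16/5, 0) → f = 16/5
  (0, 0) → f = 0
  (0, 16/11) → f = -64/11

The binding constraints are q = 0 and -5p - 11q = -16.
Solving simultaneously gives p = 16/5, q = 0.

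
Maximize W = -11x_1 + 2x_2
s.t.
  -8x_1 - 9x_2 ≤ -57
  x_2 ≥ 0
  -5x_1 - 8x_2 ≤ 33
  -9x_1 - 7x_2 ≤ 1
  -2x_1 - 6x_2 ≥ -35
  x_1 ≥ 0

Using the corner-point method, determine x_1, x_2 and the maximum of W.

The optimum lies where -8x_1 - 9x_2 = -57 and -2x_1 - 6x_2 = -35.
Solving simultaneously gives x_1 = 9/10, x_2 = 83/15.

x_1 = 9/10, x_2 = 83/15, maximum W = 7/6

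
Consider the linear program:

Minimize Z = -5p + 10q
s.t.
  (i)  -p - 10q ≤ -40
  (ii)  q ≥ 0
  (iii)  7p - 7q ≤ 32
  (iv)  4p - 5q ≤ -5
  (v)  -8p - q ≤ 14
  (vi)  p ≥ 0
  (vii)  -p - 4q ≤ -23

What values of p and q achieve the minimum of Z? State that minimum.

p = 95/21, q = 97/21, minimum Z = 165/7

Corner points and Z = -5p + 10q:
  (195/7, 163/7) → Z = 655/7
  (95/21, 97/21) → Z = 165/7
  (0, 23/4) → Z = 115/2
The feasible region is unbounded (it extends along (0, 1), (1, 1)), but Z strictly increases along every unbounded feasible direction, so there is no improving ray and the minimum is attained at a vertex.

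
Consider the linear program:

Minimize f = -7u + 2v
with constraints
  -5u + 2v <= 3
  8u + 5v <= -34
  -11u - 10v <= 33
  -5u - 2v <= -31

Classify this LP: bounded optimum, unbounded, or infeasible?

The boundaries -5u + 2v = 3 and -5u - 2v = -31 meet at (14/5, 17/2), but that point violates 8u + 5v ≤ -34. Every candidate vertex is excluded by some other constraint, so the feasible region is empty.

infeasible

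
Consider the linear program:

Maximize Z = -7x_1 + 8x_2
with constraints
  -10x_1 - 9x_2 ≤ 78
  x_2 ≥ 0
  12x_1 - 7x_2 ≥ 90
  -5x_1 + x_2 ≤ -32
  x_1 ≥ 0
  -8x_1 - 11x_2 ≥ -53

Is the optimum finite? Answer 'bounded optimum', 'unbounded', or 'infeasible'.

The boundaries -10x_1 - 9x_2 = 78 and -5x_1 + x_2 = -32 meet at (42/11, -142/11), but that point violates x_2 ≥ 0. Every candidate vertex is excluded by some other constraint, so the feasible region is empty.

infeasible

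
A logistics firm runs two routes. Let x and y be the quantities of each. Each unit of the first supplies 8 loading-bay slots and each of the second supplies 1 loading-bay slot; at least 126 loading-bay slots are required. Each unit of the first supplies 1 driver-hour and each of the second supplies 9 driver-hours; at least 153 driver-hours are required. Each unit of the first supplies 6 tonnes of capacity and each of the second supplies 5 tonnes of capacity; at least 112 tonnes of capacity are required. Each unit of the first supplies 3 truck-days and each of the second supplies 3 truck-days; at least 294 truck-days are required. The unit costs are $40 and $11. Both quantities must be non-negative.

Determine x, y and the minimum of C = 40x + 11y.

x = 4, y = 94, minimum C = 1194

Vertices and C = 40x + 11y:
  (0, 126) → C = 1386
  (153, 0) → C = 6120
  (4, 94) → C = 1194
  (729/8, 55/8) → C = 29765/8
The feasible region is unbounded (it extends along (0, 1), (1, 0)), but C strictly increases along every unbounded feasible direction, so there is no improving ray and the minimum is attained at a vertex.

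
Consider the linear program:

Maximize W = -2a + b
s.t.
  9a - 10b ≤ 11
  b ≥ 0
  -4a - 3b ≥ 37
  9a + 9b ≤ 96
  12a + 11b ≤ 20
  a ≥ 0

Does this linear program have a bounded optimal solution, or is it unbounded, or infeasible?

The boundaries 9a - 10b = 11 and b = 0 meet at (11/9, 0), but that point violates -4a - 3b ≥ 37. Every candidate vertex is excluded by some other constraint, so the feasible region is empty.

infeasible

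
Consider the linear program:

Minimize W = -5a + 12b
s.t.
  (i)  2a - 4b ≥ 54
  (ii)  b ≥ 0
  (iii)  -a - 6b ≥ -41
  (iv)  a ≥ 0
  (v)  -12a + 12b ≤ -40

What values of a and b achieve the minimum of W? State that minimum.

a = 41, b = 0, minimum W = -205

Vertices and W = -5a + 12b:
  (27, 0) → W = -135
  (61/2, 7/4) → W = -263/2
  (41, 0) → W = -205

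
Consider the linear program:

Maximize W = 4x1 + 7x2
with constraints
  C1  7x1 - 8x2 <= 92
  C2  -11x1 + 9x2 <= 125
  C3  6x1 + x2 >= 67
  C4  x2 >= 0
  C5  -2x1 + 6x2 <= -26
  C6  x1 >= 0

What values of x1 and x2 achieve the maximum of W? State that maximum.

x1 = 172/13, x2 = 1/13, maximum W = 695/13

Corner points and W = 4x1 + 7x2:
  (92/7, 0) → W = 368/7
  (172/13, 1/13) → W = 695/13
  (13, 0) → W = 52

At the optimal vertex, 7x1 - 8x2 = 92 and -2x1 + 6x2 = -26.
Solving simultaneously gives x1 = 172/13, x2 = 1/13.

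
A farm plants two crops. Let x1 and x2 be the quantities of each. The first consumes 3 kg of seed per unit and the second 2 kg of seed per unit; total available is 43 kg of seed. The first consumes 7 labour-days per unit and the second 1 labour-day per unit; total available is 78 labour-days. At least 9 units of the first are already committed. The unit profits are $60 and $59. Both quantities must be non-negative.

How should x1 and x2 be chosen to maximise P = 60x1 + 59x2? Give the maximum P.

x1 = 9, x2 = 8, maximum P = 1012

Feasible corners and P = 60x1 + 59x2:
  (78/7, 0) → P = 4680/7
  (9, 0) → P = 540
  (113/11, 67/11) → P = 10733/11
  (9, 8) → P = 1012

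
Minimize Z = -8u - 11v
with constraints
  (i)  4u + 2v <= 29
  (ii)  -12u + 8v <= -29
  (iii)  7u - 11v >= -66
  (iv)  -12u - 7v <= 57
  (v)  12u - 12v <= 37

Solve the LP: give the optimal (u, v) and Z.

Corner points and Z = -8u - 11v:
  (145/28, 29/7) → Z = -87
  (211/36, 25/9) → Z = -697/9
  (13/12, -2) → Z = 40/3

The optimum lies where 4u + 2v = 29 and -12u + 8v = -29.
Solving simultaneously gives u = 145/28, v = 29/7.

u = 145/28, v = 29/7, minimum Z = -87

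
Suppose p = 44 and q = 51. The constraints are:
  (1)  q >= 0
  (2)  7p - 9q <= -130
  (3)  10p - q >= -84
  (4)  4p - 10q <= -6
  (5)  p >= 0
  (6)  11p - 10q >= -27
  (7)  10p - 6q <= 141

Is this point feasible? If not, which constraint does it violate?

feasible

(1): 51 ≥ 0 ✓
(2): -151 ≤ -130 ✓
(3): 389 ≥ -84 ✓
(4): -334 ≤ -6 ✓
(5): 44 ≥ 0 ✓
(6): -26 ≥ -27 ✓
(7): 134 ≤ 141 ✓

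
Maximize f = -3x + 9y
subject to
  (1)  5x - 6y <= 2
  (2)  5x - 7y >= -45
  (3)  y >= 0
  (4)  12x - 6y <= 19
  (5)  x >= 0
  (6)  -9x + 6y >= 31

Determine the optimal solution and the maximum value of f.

x = 53/33, y = 250/33, maximum f = 697/11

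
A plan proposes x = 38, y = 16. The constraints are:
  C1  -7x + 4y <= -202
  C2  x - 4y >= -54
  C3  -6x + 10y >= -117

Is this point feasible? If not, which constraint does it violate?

C1: -202 ≤ -202 ✓
C2: -26 ≥ -54 ✓
C3: -68 ≥ -117 ✓

feasible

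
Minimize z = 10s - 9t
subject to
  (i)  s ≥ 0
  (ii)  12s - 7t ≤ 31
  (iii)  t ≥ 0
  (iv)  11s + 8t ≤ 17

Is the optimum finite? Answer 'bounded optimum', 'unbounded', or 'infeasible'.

Corner points and z = 10s - 9t:
  (0, 0) → z = 0
  (0, 17/8) → z = -153/8
  (17/11, 0) → z = 170/11
The feasible region has finitely many vertices and no improving ray; the minimum is -153/8 at (0, 17/8).

bounded optimum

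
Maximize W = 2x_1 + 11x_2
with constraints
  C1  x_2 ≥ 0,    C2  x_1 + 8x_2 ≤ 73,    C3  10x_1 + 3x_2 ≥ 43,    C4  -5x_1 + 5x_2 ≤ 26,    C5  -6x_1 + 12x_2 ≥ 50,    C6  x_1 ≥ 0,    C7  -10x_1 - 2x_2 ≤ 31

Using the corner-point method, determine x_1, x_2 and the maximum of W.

x_1 = 119/15, x_2 = 122/15, maximum W = 316/3

Extreme points and W = 2x_1 + 11x_2:
  (157/45, 391/45) → W = 923/9
  (119/15, 122/15) → W = 316/3
  (137/65, 95/13) → W = 423/5
  (61/23, 379/69) → W = 4535/69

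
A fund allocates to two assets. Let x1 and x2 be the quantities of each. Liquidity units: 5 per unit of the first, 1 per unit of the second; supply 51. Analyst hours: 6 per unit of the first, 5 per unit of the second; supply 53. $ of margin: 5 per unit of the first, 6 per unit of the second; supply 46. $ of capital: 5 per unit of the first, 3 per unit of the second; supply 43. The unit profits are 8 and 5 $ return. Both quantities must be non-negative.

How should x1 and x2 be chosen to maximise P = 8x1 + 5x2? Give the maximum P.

x1 = 8, x2 = 1, maximum P = 69

Corner points and P = 8x1 + 5x2:
  (0, 0) → P = 0
  (0, 23/3) → P = 115/3
  (43/5, 0) → P = 344/5
  (8, 1) → P = 69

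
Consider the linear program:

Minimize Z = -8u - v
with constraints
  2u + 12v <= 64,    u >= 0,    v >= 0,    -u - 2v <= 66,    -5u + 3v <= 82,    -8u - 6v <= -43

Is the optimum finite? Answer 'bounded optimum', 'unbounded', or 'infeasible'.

Feasible corners and Z = -8u - v:
  (32, 0) → Z = -256
  (11/7, 71/14) → Z = -247/14
  (43/8, 0) → Z = -43
The feasible region has finitely many vertices and no improving ray; the minimum is -256 at (32, 0).

bounded optimum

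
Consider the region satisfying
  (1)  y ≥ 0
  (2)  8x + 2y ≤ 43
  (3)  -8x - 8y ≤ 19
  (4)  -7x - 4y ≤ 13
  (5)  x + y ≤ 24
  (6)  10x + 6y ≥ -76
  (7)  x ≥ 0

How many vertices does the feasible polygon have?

3

Of the 20 pairwise boundary intersections, those satisfying every inequality are:
  (43/8, 0)
  (0, 0)
  (0, 43/2)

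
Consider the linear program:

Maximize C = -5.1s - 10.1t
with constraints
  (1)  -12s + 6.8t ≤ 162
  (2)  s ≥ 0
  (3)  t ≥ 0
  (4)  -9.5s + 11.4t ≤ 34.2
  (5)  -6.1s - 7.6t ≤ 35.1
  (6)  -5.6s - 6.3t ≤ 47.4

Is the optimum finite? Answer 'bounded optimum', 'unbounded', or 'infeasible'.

Feasible corners and C = -5.1s - 10.1t:
  (0, 0) → C = 0
  (0, 3) → C = -30.3
The feasible region has finitely many vertices and no improving ray; the maximum is 0 at (0, 0).

bounded optimum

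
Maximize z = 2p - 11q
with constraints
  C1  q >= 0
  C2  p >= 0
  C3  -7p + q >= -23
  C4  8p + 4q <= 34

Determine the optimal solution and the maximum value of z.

p = 23/7, q = 0, maximum z = 46/7

Corner points and z = 2p - 11q:
  (0, 0) → z = 0
  (23/7, 0) → z = 46/7
  (0, 17/2) → z = -187/2
  (7/2, 3/2) → z = -19/2

The optimum lies where q = 0 and -7p + q = -23.
Solving simultaneously gives p = 23/7, q = 0.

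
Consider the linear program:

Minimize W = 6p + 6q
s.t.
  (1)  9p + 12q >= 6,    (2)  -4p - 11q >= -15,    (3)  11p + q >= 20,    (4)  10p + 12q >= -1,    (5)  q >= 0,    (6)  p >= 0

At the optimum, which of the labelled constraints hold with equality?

(3) and (5)

Vertices and W = 6p + 6q:
  (205/117, 85/117) → W = 580/39
  (15/4, 0) → W = 45/2
  (20/11, 0) → W = 120/11

The minimum is at (20/11, 0). Substituting into each constraint, equality holds for (3) and (5); the remaining constraints have slack.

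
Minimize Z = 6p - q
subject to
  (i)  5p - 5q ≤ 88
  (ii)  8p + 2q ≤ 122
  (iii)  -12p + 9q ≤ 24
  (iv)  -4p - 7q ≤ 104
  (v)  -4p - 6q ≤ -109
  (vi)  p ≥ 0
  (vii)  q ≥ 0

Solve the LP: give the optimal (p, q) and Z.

p = 31/4, q = 13, minimum Z = 67/2

Extreme points and Z = 6p - q:
  (175/16, 69/4) → Z = 387/8
  (257/20, 48/5) → Z = 135/2
  (31/4, 13) → Z = 67/2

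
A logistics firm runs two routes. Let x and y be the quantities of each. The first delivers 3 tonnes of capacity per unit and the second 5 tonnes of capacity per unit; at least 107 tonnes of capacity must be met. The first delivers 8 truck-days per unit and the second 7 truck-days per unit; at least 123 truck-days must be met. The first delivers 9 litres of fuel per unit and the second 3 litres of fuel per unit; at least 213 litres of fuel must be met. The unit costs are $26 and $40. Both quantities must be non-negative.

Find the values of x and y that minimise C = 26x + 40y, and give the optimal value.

x = 62/3, y = 9, minimum C = 2692/3

Extreme points and C = 26x + 40y:
  (0, 71) → C = 2840
  (107/3, 0) → C = 2782/3
  (62/3, 9) → C = 2692/3
The feasible region is unbounded (it extends along (0, 1), (1, 0)), but C strictly increases along every unbounded feasible direction, so there is no improving ray and the minimum is attained at a vertex.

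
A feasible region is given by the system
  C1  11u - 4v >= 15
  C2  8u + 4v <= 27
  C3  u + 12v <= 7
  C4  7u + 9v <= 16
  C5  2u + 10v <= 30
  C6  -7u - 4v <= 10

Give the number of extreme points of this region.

Intersecting each pair of boundary lines and keeping only the points that satisfy every inequality leaves:
  (26/17, 31/68)
  (5/18, -215/72)
  (179/44, -61/44)
  (37, -269/4)
  (43/25, 11/25)

5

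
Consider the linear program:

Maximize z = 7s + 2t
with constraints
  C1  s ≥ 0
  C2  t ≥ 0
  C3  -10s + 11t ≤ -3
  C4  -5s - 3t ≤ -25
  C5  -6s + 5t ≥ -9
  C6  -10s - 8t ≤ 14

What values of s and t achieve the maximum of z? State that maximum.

Extreme points and z = 7s + 2t:
  (284/85, 47/17) → z = 2458/85
  (21/4, 9/2) → z = 183/4
  (152/43, 105/43) → z = 1274/43

s = 21/4, t = 9/2, maximum z = 183/4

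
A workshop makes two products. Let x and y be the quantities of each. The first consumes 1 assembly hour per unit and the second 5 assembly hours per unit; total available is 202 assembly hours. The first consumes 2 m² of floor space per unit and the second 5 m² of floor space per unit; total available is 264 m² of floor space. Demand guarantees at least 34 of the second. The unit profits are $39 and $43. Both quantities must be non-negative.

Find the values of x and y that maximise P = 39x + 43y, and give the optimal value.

The optimum lies where x + 5y = 202 and y = 34.
Solving simultaneously gives x = 32, y = 34.

x = 32, y = 34, maximum P = 2710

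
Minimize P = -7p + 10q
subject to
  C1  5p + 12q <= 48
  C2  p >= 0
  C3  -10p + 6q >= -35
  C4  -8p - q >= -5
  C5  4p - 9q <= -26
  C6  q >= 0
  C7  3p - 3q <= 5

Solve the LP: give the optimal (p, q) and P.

Vertices and P = -7p + 10q:
  (0, 4) → P = 40
  (12/91, 359/91) → P = 3506/91
  (0, 26/9) → P = 260/9
  (1/4, 3) → P = 113/4

The optimum lies where -8p - q = -5 and 4p - 9q = -26.
Solving simultaneously gives p = 1/4, q = 3.

p = 1/4, q = 3, minimum P = 113/4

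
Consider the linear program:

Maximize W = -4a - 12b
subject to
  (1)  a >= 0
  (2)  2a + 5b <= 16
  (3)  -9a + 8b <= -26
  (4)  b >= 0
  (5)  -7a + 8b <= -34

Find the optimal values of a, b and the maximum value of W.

a = 34/7, b = 0, maximum W = -136/7

The binding constraints are b = 0 and -7a + 8b = -34.
Solving simultaneously gives a = 34/7, b = 0.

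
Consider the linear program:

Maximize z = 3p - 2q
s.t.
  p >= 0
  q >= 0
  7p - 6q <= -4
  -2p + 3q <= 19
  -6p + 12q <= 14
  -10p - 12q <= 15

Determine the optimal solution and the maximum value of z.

Corner points and z = 3p - 2q:
  (0, 2/3) → z = -4/3
  (0, 7/6) → z = -7/3
  (3/4, 37/24) → z = -5/6

At the optimal vertex, 7p - 6q = -4 and -6p + 12q = 14.
Solving simultaneously gives p = 3/4, q = 37/24.

p = 3/4, q = 37/24, maximum z = -5/6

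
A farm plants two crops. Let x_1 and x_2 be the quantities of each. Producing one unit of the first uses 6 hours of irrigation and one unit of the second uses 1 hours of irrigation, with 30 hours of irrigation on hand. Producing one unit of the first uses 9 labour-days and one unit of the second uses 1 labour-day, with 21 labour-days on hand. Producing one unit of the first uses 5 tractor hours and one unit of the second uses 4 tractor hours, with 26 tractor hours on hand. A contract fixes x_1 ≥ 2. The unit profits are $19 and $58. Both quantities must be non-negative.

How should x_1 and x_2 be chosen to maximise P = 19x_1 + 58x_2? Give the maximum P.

Feasible corners and P = 19x_1 + 58x_2:
  (7/3, 0) → P = 133/3
  (2, 0) → P = 38
  (2, 3) → P = 212

The optimum lies where 9x_1 + x_2 = 21 and x_1 = 2.
Solving simultaneously gives x_1 = 2, x_2 = 3.

x_1 = 2, x_2 = 3, maximum P = 212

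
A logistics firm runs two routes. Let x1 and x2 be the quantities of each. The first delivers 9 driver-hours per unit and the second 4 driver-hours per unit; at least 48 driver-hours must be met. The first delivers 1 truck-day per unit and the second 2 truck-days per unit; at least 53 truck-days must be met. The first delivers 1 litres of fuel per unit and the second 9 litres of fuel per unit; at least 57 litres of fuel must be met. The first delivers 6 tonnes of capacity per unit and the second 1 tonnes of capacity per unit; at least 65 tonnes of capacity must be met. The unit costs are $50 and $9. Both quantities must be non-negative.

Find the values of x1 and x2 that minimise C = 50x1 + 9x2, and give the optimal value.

Feasible corners and C = 50x1 + 9x2:
  (0, 65) → C = 585
  (57, 0) → C = 2850
  (363/7, 4/7) → C = 2598
  (7, 23) → C = 557
The feasible region is unbounded (it extends along (0, 1), (1, 0)), but C strictly increases along every unbounded feasible direction, so there is no improving ray and the minimum is attained at a vertex.

x1 = 7, x2 = 23, minimum C = 557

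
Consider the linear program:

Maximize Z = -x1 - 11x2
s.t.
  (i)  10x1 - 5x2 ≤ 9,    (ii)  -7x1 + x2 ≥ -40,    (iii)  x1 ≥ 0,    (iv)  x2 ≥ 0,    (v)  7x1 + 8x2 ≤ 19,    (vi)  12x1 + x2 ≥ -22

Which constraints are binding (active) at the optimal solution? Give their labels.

(iii) and (iv)

Extreme points and Z = -x1 - 11x2:
  (9/10, 0) → Z = -9/10
  (167/115, 127/115) → Z = -68/5
  (0, 0) → Z = 0
  (0, 19/8) → Z = -209/8

The maximum is at (0, 0). Substituting into each constraint, equality holds for (iii) and (iv); the remaining constraints have slack.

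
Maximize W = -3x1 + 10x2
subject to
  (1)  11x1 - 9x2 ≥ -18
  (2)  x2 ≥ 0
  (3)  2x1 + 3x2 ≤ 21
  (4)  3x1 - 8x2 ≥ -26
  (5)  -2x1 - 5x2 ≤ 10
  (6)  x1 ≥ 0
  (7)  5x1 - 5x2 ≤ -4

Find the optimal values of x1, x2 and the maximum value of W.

x1 = 18/5, x2 = 23/5, maximum W = 176/5

Vertices and W = -3x1 + 10x2:
  (90/61, 232/61) → W = 2050/61
  (0, 2) → W = 20
  (18/5, 23/5) → W = 176/5
  (93/25, 113/25) → W = 851/25
  (0, 4/5) → W = 8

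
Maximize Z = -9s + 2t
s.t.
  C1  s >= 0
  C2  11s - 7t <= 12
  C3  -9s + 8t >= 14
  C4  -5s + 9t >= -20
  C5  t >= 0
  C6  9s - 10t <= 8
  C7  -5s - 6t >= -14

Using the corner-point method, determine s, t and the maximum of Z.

s = 0, t = 7/3, maximum Z = 14/3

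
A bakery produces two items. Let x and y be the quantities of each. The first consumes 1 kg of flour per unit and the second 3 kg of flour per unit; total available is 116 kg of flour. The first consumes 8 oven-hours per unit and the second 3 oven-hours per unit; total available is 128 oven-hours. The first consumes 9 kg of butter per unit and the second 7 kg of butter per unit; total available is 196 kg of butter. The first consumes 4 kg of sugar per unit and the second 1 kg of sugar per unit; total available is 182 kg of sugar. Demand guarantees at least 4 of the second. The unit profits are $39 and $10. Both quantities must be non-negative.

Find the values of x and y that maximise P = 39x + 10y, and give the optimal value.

x = 29/2, y = 4, maximum P = 1211/2

Corner points and P = 39x + 10y:
  (0, 28) → P = 280
  (0, 4) → P = 40
  (308/29, 416/29) → P = 16172/29
  (29/2, 4) → P = 1211/2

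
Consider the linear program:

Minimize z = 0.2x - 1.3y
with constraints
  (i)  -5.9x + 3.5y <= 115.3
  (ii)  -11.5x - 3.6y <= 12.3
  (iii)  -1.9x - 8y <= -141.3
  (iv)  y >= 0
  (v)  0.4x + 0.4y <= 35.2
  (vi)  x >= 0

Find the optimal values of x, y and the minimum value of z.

Feasible corners and z = 0.2x - 1.3y:
  (41/2, 135/2) → z = -1673/20
  (0, 1153/35) → z = -14989/350
  (1413/19, 0) → z = 1413/95
  (0, 1413/80) → z = -18369/800
  (88, 0) → z = 88/5

x = 20.5, y = 67.5, minimum z = -83.65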